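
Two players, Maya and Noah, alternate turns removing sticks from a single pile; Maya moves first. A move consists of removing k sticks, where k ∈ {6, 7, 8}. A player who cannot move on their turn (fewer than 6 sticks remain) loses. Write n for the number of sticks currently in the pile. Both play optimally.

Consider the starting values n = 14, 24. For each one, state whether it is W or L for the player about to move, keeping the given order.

14: L, 24: W

Positions with no move are L. A position that does have a move is losing for the player to move precisely when every available move leads to a winning position for the opponent. Fill in the labels:
n=0: no move → L
n=1: no move → L
n=2: no move → L
n=3: no move → L
n=4: no move → L
n=5: no move → L
n=6: W (go to 0, an L position)
n=7: W (go to 1, an L position)
n=8: W (go to 2, an L position)
n=9: W (go to 3, an L position)
n=10: W (go to 4, an L position)
n=11: W (go to 5, an L position)
n=12: W (go to 5, an L position)
n=13: W (go to 5, an L position)
n=14: L (options 8(W), 7(W), 6(W) are all W)
n=15: L (options 9(W), 8(W), 7(W) are all W)
n=16: L (options 10(W), 9(W), 8(W) are all W)
n=17: L (options 11(W), 10(W), 9(W) are all W)
n=18: L (options 12(W), 11(W), 10(W) are all W)
n=19: L (options 13(W), 12(W), 11(W) are all W)
n=20: W (go to 14, an L position)
n=21: W (go to 15, an L position)
n=22: W (go to 16, an L position)
n=23: W (go to 17, an L position)
n=24: W (go to 18, an L position)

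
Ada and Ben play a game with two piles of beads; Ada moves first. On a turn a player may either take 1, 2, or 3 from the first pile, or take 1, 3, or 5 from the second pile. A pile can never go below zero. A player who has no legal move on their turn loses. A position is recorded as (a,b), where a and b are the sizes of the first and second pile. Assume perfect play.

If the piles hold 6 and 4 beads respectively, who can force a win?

Work bottom-up. With no move the player to move loses. Otherwise the position is W if at least one move leads to an L position for the opponent, and L if every move leads to a W.
No move ever increases a pile, so every position that can arise here has a ≤ 6 and b ≤ 4; it is enough to label the cells with 0 ≤ a ≤ 6 and 0 ≤ b ≤ 4.
Every move lowers a or b (never raises either), so fill the grid row by row in increasing a, and left to right within a row: each cell's successors are then already labelled.
      b=0  b=1  b=2  b=3  b=4
a=0:    L    W    L    W    L
a=1:    W    L    W    L    W
a=2:    W    W    W    W    W
a=3:    W    W    W    W    W
a=4:    L    W    L    W    L
a=5:    W    L    W    L    W
a=6:    W    W    W    W    W
Cells with no legal move (terminal, hence L): (0,0).
The remaining L cells, each justified by listing all of its moves:
(0,2): only reaches (0,1)(W), which is W → L
(0,4): only reaches (0,3)(W), (0,1)(W), all W → L
(1,1): only reaches (0,1)(W), (1,0)(W), all W → L
(1,3): only reaches (0,3)(W), (1,2)(W), (1,0)(W), all W → L
(4,0): only reaches (3,0)(W), (2,0)(W), (1,0)(W), all W → L
(4,2): only reaches (3,2)(W), (2,2)(W), (1,2)(W), (4,1)(W), all W → L
(4,4): only reaches (3,4)(W), (2,4)(W), (1,4)(W), (4,3)(W), (4,1)(W), all W → L
(5,1): only reaches (4,1)(W), (3,1)(W), (2,1)(W), (5,0)(W), all W → L
(5,3): only reaches (4,3)(W), (3,3)(W), (2,3)(W), (5,2)(W), (5,0)(W), all W → L
Every other cell has at least one move into one of the L cells above, so it is W.
The starting position (6,4) is W: Ada should move to (4,4), handing over an L position.

Ada wins.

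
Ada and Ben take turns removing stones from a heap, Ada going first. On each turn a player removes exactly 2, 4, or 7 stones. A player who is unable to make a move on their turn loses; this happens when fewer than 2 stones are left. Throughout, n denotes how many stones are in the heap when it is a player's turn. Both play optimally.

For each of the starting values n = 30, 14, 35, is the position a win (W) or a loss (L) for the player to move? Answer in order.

Label each position W (a win for the player to move) or L (a loss). A position with no legal move is L; any other position is W exactly when some move reaches an L, and L when every move reaches a W.
n=0: no move → L
n=1: no move → L
n=2: →0(L), so W
n=3: →1(L), so W
n=4: →0(L), so W
n=5: →1(L), so W
n=6: →4(W), 2(W) — all W, so L
n=7: →0(L), so W
n=8: →6(L), so W
n=9: →7(W), 5(W), 2(W) — all W, so L
n=10: →6(L), so W
n=11: →9(L), so W
n=12: →10(W), 8(W), 5(W) — all W, so L
n=13: →9(L), so W
n=14: →12(L), so W
n=15: →13(W), 11(W), 8(W) — all W, so L
n=16: →12(L), so W
n=17: →15(L), so W
n=18: →16(W), 14(W), 11(W) — all W, so L
n=19: →15(L), so W
n=20: →18(L), so W
n=21: →19(W), 17(W), 14(W) — all W, so L
n=22: →18(L), so W
n=23: →21(L), so W
n=24: →22(W), 20(W), 17(W) — all W, so L
n=25: →21(L), so W
n=26: →24(L), so W
n=27: →25(W), 23(W), 20(W) — all W, so L
n=28: →24(L), so W
n=29: →27(L), so W
n=30: →28(W), 26(W), 23(W) — all W, so L
n=31: →27(L), so W
n=32: →30(L), so W
n=33: →31(W), 29(W), 26(W) — all W, so L
n=34: →30(L), so W
n=35: →33(L), so W

30: L, 14: W, 35: W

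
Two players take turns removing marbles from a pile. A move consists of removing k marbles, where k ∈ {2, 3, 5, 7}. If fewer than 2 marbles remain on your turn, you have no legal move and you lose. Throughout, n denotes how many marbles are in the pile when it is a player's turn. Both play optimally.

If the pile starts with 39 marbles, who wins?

The first player wins.

Label each position W (a win for the player to move) or L (a loss). A position with no legal move is L; any other position is W exactly when some move reaches an L, and L when every move reaches a W.
n=0: no move → L
n=1: no move → L
n=2: W (go to 0, an L position)
n=3: W (go to 1, an L position)
n=4: W (go to 1, an L position)
n=5: W (go to 0, an L position)
n=6: W (go to 1, an L position)
n=7: W (go to 0, an L position)
n=8: W (go to 1, an L position)
n=9: L (options 7(W), 6(W), 4(W), 2(W) are all W)
n=10: L (options 8(W), 7(W), 5(W), 3(W) are all W)
n=11: W (go to 9, an L position)
n=12: W (go to 10, an L position)
n=13: W (go to 10, an L position)
n=14: W (go to 9, an L position)
n=15: W (go to 10, an L position)
n=16: W (go to 9, an L position)
n=17: W (go to 10, an L position)
n=18: L (options 16(W), 15(W), 13(W), 11(W) are all W)
n=19: L (options 17(W), 16(W), 14(W), 12(W) are all W)
n=20: W (go to 18, an L position)
n=21: W (go to 19, an L position)
n=22: W (go to 19, an L position)
n=23: W (go to 18, an L position)
n=24: W (go to 19, an L position)
n=25: W (go to 18, an L position)
n=26: W (go to 19, an L position)
n=27: L (options 25(W), 24(W), 22(W), 20(W) are all W)
n=28: L (options 26(W), 25(W), 23(W), 21(W) are all W)
n=29: W (go to 27, an L position)
n=30: W (go to 28, an L position)
n=31: W (go to 28, an L position)
n=32: W (go to 27, an L position)
n=33: W (go to 28, an L position)
n=34: W (go to 27, an L position)
n=35: W (go to 28, an L position)
n=36: L (options 34(W), 33(W), 31(W), 29(W) are all W)
n=37: L (options 35(W), 34(W), 32(W), 30(W) are all W)
n=38: W (go to 36, an L position)
n=39: W (go to 37, an L position)
From 39 the player to move can remove 2, leaving 37, reaching an L position.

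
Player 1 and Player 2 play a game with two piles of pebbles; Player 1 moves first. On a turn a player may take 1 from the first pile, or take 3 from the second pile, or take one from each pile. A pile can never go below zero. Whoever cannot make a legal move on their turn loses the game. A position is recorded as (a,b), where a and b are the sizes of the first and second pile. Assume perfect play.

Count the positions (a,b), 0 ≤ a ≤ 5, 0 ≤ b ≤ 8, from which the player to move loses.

23

Build the W/L table. Terminal = L. A non-terminal position is W if it has a move to some L; otherwise it is L.
Every move lowers a or b (never raises either), so fill the grid row by row in increasing a, and left to right within a row: each cell's successors are then already labelled.
      b=0  b=1  b=2  b=3  b=4  b=5  b=6  b=7  b=8
a=0:    L    L    L    W    W    W    L    L    L
a=1:    W    W    W    W    L    L    W    W    W
a=2:    L    L    L    W    W    W    W    L    L
a=3:    W    W    W    W    L    L    L    W    W
a=4:    L    L    L    W    W    W    W    W    L
a=5:    W    W    W    W    L    L    L    W    W
Cells with no legal move (terminal, hence L): (0,0), (0,1), (0,2).
The remaining L cells, each justified by listing all of its moves:
(0,6): the only move is to (0,3)(W), a W ⇒ L
(0,7): the only move is to (0,4)(W), a W ⇒ L
(0,8): the only move is to (0,5)(W), a W ⇒ L
(1,4): moves to (0,4)(W), (1,1)(W), (0,3)(W); every one is W ⇒ L
(1,5): moves to (0,5)(W), (1,2)(W), (0,4)(W); every one is W ⇒ L
(2,0): the only move is to (1,0)(W), a W ⇒ L
(2,1): moves to (1,1)(W), (1,0)(W); every one is W ⇒ L
(2,2): moves to (1,2)(W), (1,1)(W); every one is W ⇒ L
(2,7): moves to (1,7)(W), (2,4)(W), (1,6)(W); every one is W ⇒ L
(2,8): moves to (1,8)(W), (2,5)(W), (1,7)(W); every one is W ⇒ L
(3,4): moves to (2,4)(W), (3,1)(W), (2,3)(W); every one is W ⇒ L
(3,5): moves to (2,5)(W), (3,2)(W), (2,4)(W); every one is W ⇒ L
(3,6): moves to (2,6)(W), (3,3)(W), (2,5)(W); every one is W ⇒ L
(4,0): the only move is to (3,0)(W), a W ⇒ L
(4,1): moves to (3,1)(W), (3,0)(W); every one is W ⇒ L
(4,2): moves to (3,2)(W), (3,1)(W); every one is W ⇒ L
(4,8): moves to (3,8)(W), (4,5)(W), (3,7)(W); every one is W ⇒ L
(5,4): moves to (4,4)(W), (5,1)(W), (4,3)(W); every one is W ⇒ L
(5,5): moves to (4,5)(W), (5,2)(W), (4,4)(W); every one is W ⇒ L
(5,6): moves to (4,6)(W), (5,3)(W), (4,5)(W); every one is W ⇒ L
Every other cell has at least one move into one of the L cells above, so it is W.
L cells per row: a=0: 6, a=1: 2, a=2: 5, a=3: 3, a=4: 4, a=5: 3; total 23.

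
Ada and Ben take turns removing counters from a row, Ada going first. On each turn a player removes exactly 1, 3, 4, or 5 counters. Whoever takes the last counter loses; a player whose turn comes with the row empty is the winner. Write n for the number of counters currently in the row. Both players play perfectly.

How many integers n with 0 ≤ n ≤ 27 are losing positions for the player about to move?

Positions with no move are W. A position that does have a move is losing for the player to move precisely when every available move leads to a winning position for the opponent. Fill in the labels:
n=0: no move; the opponent has just taken the last counter and therefore loses → W
n=1: →0(W) only, which is W, so L
n=2: →1(L), so W
n=3: →2(W), 0(W) — all W, so L
n=4: →3(L), so W
n=5: →1(L), so W
n=6: →3(L), so W
n=7: →3(L), so W
n=8: →3(L), so W
n=9: →8(W), 6(W), 5(W), 4(W) — all W, so L
n=10: →9(L), so W
n=11: →10(W), 8(W), 7(W), 6(W) — all W, so L
n=12: →11(L), so W
n=13: →9(L), so W
n=14: →11(L), so W
n=15: →11(L), so W
n=16: →11(L), so W
n=17: →16(W), 14(W), 13(W), 12(W) — all W, so L
n=18: →17(L), so W
n=19: →18(W), 16(W), 15(W), 14(W) — all W, so L
n=20: →19(L), so W
n=21: →17(L), so W
n=22: →19(L), so W
n=23: →19(L), so W
n=24: →19(L), so W
n=25: →24(W), 22(W), 21(W), 20(W) — all W, so L
n=26: →25(L), so W
n=27: →26(W), 24(W), 23(W), 22(W) — all W, so L
L entries with 0 ≤ n ≤ 27: n = 1, 3, 9, 11, 17, 19, 25, 27; that makes 8.

8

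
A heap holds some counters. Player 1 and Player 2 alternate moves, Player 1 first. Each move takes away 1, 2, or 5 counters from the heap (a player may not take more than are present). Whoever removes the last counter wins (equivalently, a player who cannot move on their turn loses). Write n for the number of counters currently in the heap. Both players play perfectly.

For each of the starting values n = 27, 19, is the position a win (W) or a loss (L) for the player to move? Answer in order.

Label each position W (a win for the player to move) or L (a loss). A position with no legal move is L; any other position is W exactly when some move reaches an L, and L when every move reaches a W.
n=0: no move → L
n=1: →0(L), so W
n=2: →0(L), so W
n=3: →2(W), 1(W) — all W, so L
n=4: →3(L), so W
n=5: →3(L), so W
n=6: →5(W), 4(W), 1(W) — all W, so L
n=7: →6(L), so W
n=8: →6(L), so W
n=9: →8(W), 7(W), 4(W) — all W, so L
n=10: →9(L), so W
n=11: →9(L), so W
n=12: →11(W), 10(W), 7(W) — all W, so L
n=13: →12(L), so W
n=14: →12(L), so W
n=15: →14(W), 13(W), 10(W) — all W, so L
n=16: →15(L), so W
n=17: →15(L), so W
n=18: →17(W), 16(W), 13(W) — all W, so L
n=19: →18(L), so W
n=20: →18(L), so W
n=21: →20(W), 19(W), 16(W) — all W, so L
n=22: →21(L), so W
n=23: →21(L), so W
n=24: →23(W), 22(W), 19(W) — all W, so L
n=25: →24(L), so W
n=26: →24(L), so W
n=27: →26(W), 25(W), 22(W) — all W, so L

27: L, 19: W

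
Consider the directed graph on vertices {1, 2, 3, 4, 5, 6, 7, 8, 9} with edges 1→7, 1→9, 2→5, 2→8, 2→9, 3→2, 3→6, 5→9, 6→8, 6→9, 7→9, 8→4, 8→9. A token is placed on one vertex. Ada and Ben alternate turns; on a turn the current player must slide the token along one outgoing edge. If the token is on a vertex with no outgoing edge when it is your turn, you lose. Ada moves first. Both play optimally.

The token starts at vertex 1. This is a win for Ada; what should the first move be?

Move to 9.

Label each position W (a win for the player to move) or L (a loss). A position with no legal move is L; any other position is W exactly when some move reaches an L, and L when every move reaches a W.
Every edge goes from a vertex to one that appears earlier in the order 9, 4, 5, 8, 2, 6, 3, 7, 1, so processing vertices in that order labels each vertex after all of its successors.
9: no outgoing edge → L
4: no outgoing edge → L
5: →9(L), so W
8: →4(L), so W
2: →9(L), so W
6: →9(L), so W
3: →6(W), 2(W) — all W, so L
7: →9(L), so W
1: →9(L), so W
From 1, the L positions reachable in one move are: 9.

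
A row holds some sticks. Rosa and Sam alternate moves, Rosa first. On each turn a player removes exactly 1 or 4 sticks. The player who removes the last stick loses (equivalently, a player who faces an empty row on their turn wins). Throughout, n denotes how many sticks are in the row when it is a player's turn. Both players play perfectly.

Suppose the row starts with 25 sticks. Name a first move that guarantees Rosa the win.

Remove 4, leaving 21.

Classify positions by backward induction: terminal positions (no move available) are W. From any other position, the mover wins iff some move reaches an L.
n=0: no move; the opponent has just taken the last stick and therefore loses → W
n=1: →0(W) only, which is W, so L
n=2: →1(L), so W
n=3: →2(W) only, which is W, so L
n=4: →3(L), so W
n=5: →1(L), so W
n=6: →5(W), 2(W) — all W, so L
n=7: →6(L), so W
n=8: →7(W), 4(W) — all W, so L
n=9: →8(L), so W
n=10: →6(L), so W
n=11: →10(W), 7(W) — all W, so L
n=12: →11(L), so W
n=13: →12(W), 9(W) — all W, so L
n=14: →13(L), so W
n=15: →11(L), so W
n=16: →15(W), 12(W) — all W, so L
n=17: →16(L), so W
n=18: →17(W), 14(W) — all W, so L
n=19: →18(L), so W
n=20: →16(L), so W
n=21: →20(W), 17(W) — all W, so L
n=22: →21(L), so W
n=23: →22(W), 19(W) — all W, so L
n=24: →23(L), so W
n=25: →21(L), so W
From 25, the L positions reachable in one move are: 21.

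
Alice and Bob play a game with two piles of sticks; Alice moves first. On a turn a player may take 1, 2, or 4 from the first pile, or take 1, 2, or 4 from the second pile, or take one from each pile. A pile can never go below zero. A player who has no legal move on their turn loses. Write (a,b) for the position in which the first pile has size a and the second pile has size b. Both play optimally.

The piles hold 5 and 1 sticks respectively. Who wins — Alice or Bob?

Use the standard recursion: the mover loses at a terminal position; elsewhere, the mover wins exactly when some move hands the opponent an L position.
No move ever increases a pile, so every position that can arise here has a ≤ 5 and b ≤ 1; it is enough to label the cells with 0 ≤ a ≤ 5 and 0 ≤ b ≤ 1.
Every move lowers a or b (never raises either), so fill the grid row by row in increasing a, and left to right within a row: each cell's successors are then already labelled.
      b=0  b=1
a=0:    L    W
a=1:    W    W
a=2:    W    L
a=3:    L    W
a=4:    W    W
a=5:    W    L
Cells with no legal move (terminal, hence L): (0,0).
The remaining L cells, each justified by listing all of its moves:
(2,1): only reaches (1,1)(W), (0,1)(W), (2,0)(W), (1,0)(W), all W → L
(3,0): only reaches (2,0)(W), (1,0)(W), all W → L
(5,1): only reaches (4,1)(W), (3,1)(W), (1,1)(W), (5,0)(W), (4,0)(W), all W → L
Every other cell has at least one move into one of the L cells above, so it is W.
The starting position (5,1) is L: whatever Alice does, the opponent receives a W position.

Bob wins.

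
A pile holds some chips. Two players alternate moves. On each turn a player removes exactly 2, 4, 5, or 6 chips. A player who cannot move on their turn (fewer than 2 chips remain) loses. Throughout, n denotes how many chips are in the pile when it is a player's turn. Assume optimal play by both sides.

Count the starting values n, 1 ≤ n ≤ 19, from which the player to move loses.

5

Positions with no move are L. A position that does have a move is losing for the player to move precisely when every available move leads to a winning position for the opponent. Fill in the labels:
n=0: no move → L
n=1: no move → L
n=2: W (go to 0, an L position)
n=3: W (go to 1, an L position)
n=4: W (go to 0, an L position)
n=5: W (go to 1, an L position)
n=6: W (go to 1, an L position)
n=7: W (go to 1, an L position)
n=8: L (options 6(W), 4(W), 3(W), 2(W) are all W)
n=9: L (options 7(W), 5(W), 4(W), 3(W) are all W)
n=10: W (go to 8, an L position)
n=11: W (go to 9, an L position)
n=12: W (go to 8, an L position)
n=13: W (go to 9, an L position)
n=14: W (go to 9, an L position)
n=15: W (go to 9, an L position)
n=16: L (options 14(W), 12(W), 11(W), 10(W) are all W)
n=17: L (options 15(W), 13(W), 12(W), 11(W) are all W)
n=18: W (go to 16, an L position)
n=19: W (go to 17, an L position)
L entries with 1 ≤ n ≤ 19 (n=0 is outside the asked range and is not counted): n = 1, 8, 9, 16, 17; that makes 5.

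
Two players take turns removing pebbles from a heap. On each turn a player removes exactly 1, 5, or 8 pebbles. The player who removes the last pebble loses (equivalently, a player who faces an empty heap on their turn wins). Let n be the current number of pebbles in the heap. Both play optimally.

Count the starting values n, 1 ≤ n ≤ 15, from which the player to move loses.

Compute win/loss labels from the base case upward. A position with no move is W. Any other position is W if it can reach an L in one move, else L.
n=0: no move; the opponent has just taken the last pebble and therefore loses → W
n=1: only reaches 0(W), which is W → L
n=2: reaches L-position 1 → W
n=3: only reaches 2(W), which is W → L
n=4: reaches L-position 3 → W
n=5: only reaches 4(W), 0(W), all W → L
n=6: reaches L-position 5 → W
n=7: only reaches 6(W), 2(W), all W → L
n=8: reaches L-position 7 → W
n=9: reaches L-position 1 → W
n=10: reaches L-position 5 → W
n=11: reaches L-position 3 → W
n=12: reaches L-position 7 → W
n=13: reaches L-position 5 → W
n=14: only reaches 13(W), 9(W), 6(W), all W → L
n=15: reaches L-position 14 → W
L entries with 1 ≤ n ≤ 15 (the range starts at n=1): n = 1, 3, 5, 7, 14; that makes 5.

5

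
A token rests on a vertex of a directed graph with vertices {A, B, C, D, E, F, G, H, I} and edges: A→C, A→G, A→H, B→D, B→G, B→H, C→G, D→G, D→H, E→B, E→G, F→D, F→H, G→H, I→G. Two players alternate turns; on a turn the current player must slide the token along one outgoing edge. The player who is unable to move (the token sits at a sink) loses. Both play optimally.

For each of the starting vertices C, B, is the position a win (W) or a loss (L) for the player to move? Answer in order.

Build the W/L table. Terminal = L. A non-terminal position is W if it has a move to some L; otherwise it is L.
Every edge goes from a vertex to one that appears earlier in the order H, G, D, B, E, I, C, F, A, so processing vertices in that order labels each vertex after all of its successors.
H: no outgoing edge → L
G: reaches L-position H → W
D: reaches L-position H → W
B: reaches L-position H → W
E: only reaches B(W), G(W), all W → L
I: only reaches G(W), which is W → L
C: only reaches G(W), which is W → L
F: reaches L-position H → W
A: reaches L-position C → W

C: L, B: W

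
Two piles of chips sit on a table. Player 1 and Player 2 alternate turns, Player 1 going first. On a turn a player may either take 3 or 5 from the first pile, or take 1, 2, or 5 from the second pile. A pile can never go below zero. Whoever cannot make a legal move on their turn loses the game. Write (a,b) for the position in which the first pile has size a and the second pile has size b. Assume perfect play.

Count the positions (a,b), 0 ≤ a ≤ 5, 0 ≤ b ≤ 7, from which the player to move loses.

18

Use the standard recursion: the mover loses at a terminal position; elsewhere, the mover wins exactly when some move hands the opponent an L position.
Every move lowers a or b (never raises either), so fill the grid row by row in increasing a, and left to right within a row: each cell's successors are then already labelled.
      b=0  b=1  b=2  b=3  b=4  b=5  b=6  b=7
a=0:    L    W    W    L    W    W    L    W
a=1:    L    W    W    L    W    W    L    W
a=2:    L    W    W    L    W    W    L    W
a=3:    W    L    W    W    L    W    W    L
a=4:    W    L    W    W    L    W    W    L
a=5:    W    L    W    W    L    W    W    L
Cells with no legal move (terminal, hence L): (0,0), (1,0), (2,0).
The remaining L cells, each justified by listing all of its moves:
(0,3): L (options (0,2)(W), (0,1)(W) are all W)
(0,6): L (options (0,5)(W), (0,4)(W), (0,1)(W) are all W)
(1,3): L (options (1,2)(W), (1,1)(W) are all W)
(1,6): L (options (1,5)(W), (1,4)(W), (1,1)(W) are all W)
(2,3): L (options (2,2)(W), (2,1)(W) are all W)
(2,6): L (options (2,5)(W), (2,4)(W), (2,1)(W) are all W)
(3,1): L (options (0,1)(W), (3,0)(W) are all W)
(3,4): L (options (0,4)(W), (3,3)(W), (3,2)(W) are all W)
(3,7): L (options (0,7)(W), (3,6)(W), (3,5)(W), (3,2)(W) are all W)
(4,1): L (options (1,1)(W), (4,0)(W) are all W)
(4,4): L (options (1,4)(W), (4,3)(W), (4,2)(W) are all W)
(4,7): L (options (1,7)(W), (4,6)(W), (4,5)(W), (4,2)(W) are all W)
(5,1): L (options (2,1)(W), (0,1)(W), (5,0)(W) are all W)
(5,4): L (options (2,4)(W), (0,4)(W), (5,3)(W), (5,2)(W) are all W)
(5,7): L (options (2,7)(W), (0,7)(W), (5,6)(W), (5,5)(W), (5,2)(W) are all W)
Every other cell has at least one move into one of the L cells above, so it is W.
L cells per row: a=0: 3, a=1: 3, a=2: 3, a=3: 3, a=4: 3, a=5: 3; total 18.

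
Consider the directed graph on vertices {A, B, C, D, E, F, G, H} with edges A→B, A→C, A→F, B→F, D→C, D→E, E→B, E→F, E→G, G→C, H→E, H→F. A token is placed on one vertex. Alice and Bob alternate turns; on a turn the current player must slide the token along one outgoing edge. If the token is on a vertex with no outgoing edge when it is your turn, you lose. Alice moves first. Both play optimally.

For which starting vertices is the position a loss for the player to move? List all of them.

Positions with no move are L. A position that does have a move is losing for the player to move precisely when every available move leads to a winning position for the opponent. Fill in the labels:
Every edge goes from a vertex to one that appears earlier in the order F, C, G, B, A, E, H, D, so processing vertices in that order labels each vertex after all of its successors.
F: no outgoing edge → L
C: no outgoing edge → L
G: reaches L-position C → W
B: reaches L-position F → W
A: reaches L-position C → W
E: reaches L-position F → W
H: reaches L-position F → W
D: reaches L-position C → W
The losing starting vertices are exactly the entries labelled L in this table (2 of them).

C, F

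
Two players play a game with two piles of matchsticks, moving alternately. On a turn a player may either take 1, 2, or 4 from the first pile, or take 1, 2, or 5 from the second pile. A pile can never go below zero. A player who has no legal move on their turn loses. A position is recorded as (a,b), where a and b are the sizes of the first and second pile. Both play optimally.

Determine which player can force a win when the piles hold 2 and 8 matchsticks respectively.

Work bottom-up. With no move the player to move loses. Otherwise the position is W if at least one move leads to an L position for the opponent, and L if every move leads to a W.
No move ever increases a pile, so every position that can arise here has a ≤ 2 and b ≤ 8; it is enough to label the cells with 0 ≤ a ≤ 2 and 0 ≤ b ≤ 8.
Every move lowers a or b (never raises either), so fill the grid row by row in increasing a, and left to right within a row: each cell's successors are then already labelled.
      b=0  b=1  b=2  b=3  b=4  b=5  b=6  b=7  b=8
a=0:    L    W    W    L    W    W    L    W    W
a=1:    W    L    W    W    L    W    W    L    W
a=2:    W    W    L    W    W    L    W    W    L
Cells with no legal move (terminal, hence L): (0,0).
The remaining L cells, each justified by listing all of its moves:
(0,3): L (options (0,2)(W), (0,1)(W) are all W)
(0,6): L (options (0,5)(W), (0,4)(W), (0,1)(W) are all W)
(1,1): L (options (0,1)(W), (1,0)(W) are all W)
(1,4): L (options (0,4)(W), (1,3)(W), (1,2)(W) are all W)
(1,7): L (options (0,7)(W), (1,6)(W), (1,5)(W), (1,2)(W) are all W)
(2,2): L (options (1,2)(W), (0,2)(W), (2,1)(W), (2,0)(W) are all W)
(2,5): L (options (1,5)(W), (0,5)(W), (2,4)(W), (2,3)(W), (2,0)(W) are all W)
(2,8): L (options (1,8)(W), (0,8)(W), (2,7)(W), (2,6)(W), (2,3)(W) are all W)
Every other cell has at least one move into one of the L cells above, so it is W.
Every move from (2,8) reaches a W position, so the mover loses.

The second player wins.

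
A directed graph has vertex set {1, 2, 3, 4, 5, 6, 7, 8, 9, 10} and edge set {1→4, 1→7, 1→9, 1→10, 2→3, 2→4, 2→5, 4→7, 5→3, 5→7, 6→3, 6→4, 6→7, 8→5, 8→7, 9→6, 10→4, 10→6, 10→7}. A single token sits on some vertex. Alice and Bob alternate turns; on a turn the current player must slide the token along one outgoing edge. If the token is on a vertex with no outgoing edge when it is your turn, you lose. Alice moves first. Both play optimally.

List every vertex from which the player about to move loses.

3, 7, 9

Positions with no move are L. A position that does have a move is losing for the player to move precisely when every available move leads to a winning position for the opponent. Fill in the labels:
Every edge goes from a vertex to one that appears earlier in the order 3, 7, 4, 5, 6, 10, 9, 1, 2, 8, so processing vertices in that order labels each vertex after all of its successors.
3: no outgoing edge → L
7: no outgoing edge → L
4: can move to 7, which is L ⇒ W
5: can move to 7, which is L ⇒ W
6: can move to 7, which is L ⇒ W
10: can move to 7, which is L ⇒ W
9: the only move is to 6(W), a W ⇒ L
1: can move to 9, which is L ⇒ W
2: can move to 3, which is L ⇒ W
8: can move to 7, which is L ⇒ W
The losing starting vertices are exactly the entries labelled L in this table (3 of them).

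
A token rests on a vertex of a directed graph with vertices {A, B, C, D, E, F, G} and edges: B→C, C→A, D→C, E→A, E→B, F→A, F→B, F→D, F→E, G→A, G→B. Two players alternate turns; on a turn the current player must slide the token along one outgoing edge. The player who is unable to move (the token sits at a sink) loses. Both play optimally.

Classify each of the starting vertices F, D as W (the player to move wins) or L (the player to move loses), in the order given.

F: W, D: L

Classify positions by backward induction: terminal positions (no move available) are L. From any other position, the mover wins iff some move reaches an L.
Every edge goes from a vertex to one that appears earlier in the order A, C, B, G, D, E, F, so processing vertices in that order labels each vertex after all of its successors.
A: no outgoing edge → L
C: →A(L), so W
B: →C(W) only, which is W, so L
G: →B(L), so W
D: →C(W) only, which is W, so L
E: →B(L), so W
F: →D(L), so W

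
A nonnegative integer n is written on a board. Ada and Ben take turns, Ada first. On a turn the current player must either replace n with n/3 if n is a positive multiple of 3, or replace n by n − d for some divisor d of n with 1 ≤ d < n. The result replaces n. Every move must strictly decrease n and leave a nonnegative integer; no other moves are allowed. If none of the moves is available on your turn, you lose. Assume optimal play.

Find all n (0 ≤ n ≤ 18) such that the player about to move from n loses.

Positions with no move are L. A position that does have a move is losing for the player to move precisely when every available move leads to a winning position for the opponent. Fill in the labels:
n=0: no move → L
n=1: no move → L
n=2: →1(L), so W
n=3: →1(L), so W
n=4: →2(W), 3(W) — all W, so L
n=5: →4(L), so W
n=6: →4(L), so W
n=7: →6(W) only, which is W, so L
n=8: →4(L), so W
n=9: →3(W), 6(W), 8(W) — all W, so L
n=10: →9(L), so W
n=11: →10(W) only, which is W, so L
n=12: →4(L), so W
n=13: →12(W) only, which is W, so L
n=14: →7(L), so W
n=15: →5(W), 10(W), 12(W), 14(W) — all W, so L
n=16: →15(L), so W
n=17: →16(W) only, which is W, so L
n=18: →9(L), so W
Reading off the rows marked L gives the requested list; there are 9 such values of n.

0, 1, 4, 7, 9, 11, 13, 15, 17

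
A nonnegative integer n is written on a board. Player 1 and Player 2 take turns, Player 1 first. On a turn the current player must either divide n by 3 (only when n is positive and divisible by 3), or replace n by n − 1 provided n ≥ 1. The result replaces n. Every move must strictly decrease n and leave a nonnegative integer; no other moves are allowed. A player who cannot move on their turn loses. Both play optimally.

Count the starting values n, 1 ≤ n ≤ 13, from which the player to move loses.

6

Label each position W (a win for the player to move) or L (a loss). A position with no legal move is L; any other position is W exactly when some move reaches an L, and L when every move reaches a W.
n=0: no move → L
n=1: W (go to 0, an L position)
n=2: L (sole option 1(W) is W)
n=3: W (go to 2, an L position)
n=4: L (sole option 3(W) is W)
n=5: W (go to 4, an L position)
n=6: W (go to 2, an L position)
n=7: L (sole option 6(W) is W)
n=8: W (go to 7, an L position)
n=9: L (options 3(W), 8(W) are all W)
n=10: W (go to 9, an L position)
n=11: L (sole option 10(W) is W)
n=12: W (go to 4, an L position)
n=13: L (sole option 12(W) is W)
L entries with 1 ≤ n ≤ 13 (n=0 is outside the asked range and is not counted): n = 2, 4, 7, 9, 11, 13; that makes 6.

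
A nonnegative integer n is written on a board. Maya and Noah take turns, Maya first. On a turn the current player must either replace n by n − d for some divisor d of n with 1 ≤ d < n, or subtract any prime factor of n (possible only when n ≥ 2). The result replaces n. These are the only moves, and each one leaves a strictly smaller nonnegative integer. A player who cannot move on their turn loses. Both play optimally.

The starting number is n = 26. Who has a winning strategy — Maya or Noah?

Compute win/loss labels from the base case upward. A position with no move is L. Any other position is W if it can reach an L in one move, else L.
n=0: no move → L
n=1: no move → L
n=2: →0(L), so W
n=3: →0(L), so W
n=4: →2(W), 3(W) — all W, so L
n=5: →0(L), so W
n=6: →4(L), so W
n=7: →0(L), so W
n=8: →4(L), so W
n=9: →6(W), 8(W) — all W, so L
n=10: →9(L), so W
n=11: →0(L), so W
n=12: →9(L), so W
n=13: →0(L), so W
n=14: →7(W), 12(W), 13(W) — all W, so L
n=15: →14(L), so W
n=16: →14(L), so W
n=17: →0(L), so W
n=18: →9(L), so W
n=19: →0(L), so W
n=20: →10(W), 15(W), 16(W), 18(W), 19(W) — all W, so L
n=21: →14(L), so W
n=22: →20(L), so W
n=23: →0(L), so W
n=24: →20(L), so W
n=25: →20(L), so W
n=26: →13(W), 24(W), 25(W) — all W, so L
Every move from 26 reaches a W position, so the mover loses.

Noah wins.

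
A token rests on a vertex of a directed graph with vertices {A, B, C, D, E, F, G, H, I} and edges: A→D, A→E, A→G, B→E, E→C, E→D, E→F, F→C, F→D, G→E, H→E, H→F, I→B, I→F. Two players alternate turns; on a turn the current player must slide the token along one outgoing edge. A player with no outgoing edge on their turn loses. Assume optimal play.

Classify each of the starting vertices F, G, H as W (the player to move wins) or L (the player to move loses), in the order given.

Classify positions by backward induction: terminal positions (no move available) are L. From any other position, the mover wins iff some move reaches an L.
Every edge goes from a vertex to one that appears earlier in the order C, D, F, E, B, G, I, H, A, so processing vertices in that order labels each vertex after all of its successors.
C: no outgoing edge → L
D: no outgoing edge → L
F: reaches L-position D → W
E: reaches L-position D → W
B: only reaches E(W), which is W → L
G: only reaches E(W), which is W → L
I: reaches L-position B → W
H: only reaches E(W), F(W), all W → L
A: reaches L-position G → W

F: W, G: L, H: L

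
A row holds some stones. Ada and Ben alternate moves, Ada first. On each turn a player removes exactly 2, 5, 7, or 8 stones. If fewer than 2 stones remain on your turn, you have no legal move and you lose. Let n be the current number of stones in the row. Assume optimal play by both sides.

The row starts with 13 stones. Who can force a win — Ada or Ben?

Ben wins.

Classify positions by backward induction: terminal positions (no move available) are L. From any other position, the mover wins iff some move reaches an L.
n=0: no move → L
n=1: no move → L
n=2: reaches L-position 0 → W
n=3: reaches L-position 1 → W
n=4: only reaches 2(W), which is W → L
n=5: reaches L-position 0 → W
n=6: reaches L-position 4 → W
n=7: reaches L-position 0 → W
n=8: reaches L-position 1 → W
n=9: reaches L-position 4 → W
n=10: only reaches 8(W), 5(W), 3(W), 2(W), all W → L
n=11: reaches L-position 4 → W
n=12: reaches L-position 10 → W
n=13: only reaches 11(W), 8(W), 6(W), 5(W), all W → L
The starting position 13 is L: whatever Ada does, the opponent receives a W position.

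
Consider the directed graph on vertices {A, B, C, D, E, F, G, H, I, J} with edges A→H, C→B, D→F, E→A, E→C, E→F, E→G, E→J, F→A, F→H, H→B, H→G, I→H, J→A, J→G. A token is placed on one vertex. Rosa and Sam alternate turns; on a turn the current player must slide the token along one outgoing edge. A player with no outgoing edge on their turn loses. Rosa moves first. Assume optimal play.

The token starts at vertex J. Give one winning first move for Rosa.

Use the standard recursion: the mover loses at a terminal position; elsewhere, the mover wins exactly when some move hands the opponent an L position.
Every edge goes from a vertex to one that appears earlier in the order G, B, H, C, A, J, F, E, I, D, so processing vertices in that order labels each vertex after all of its successors.
G: no outgoing edge → L
B: no outgoing edge → L
H: W (go to B, an L position)
C: W (go to B, an L position)
A: L (sole option H(W) is W)
J: W (go to A, an L position)
F: W (go to A, an L position)
E: W (go to A, an L position)
I: L (sole option H(W) is W)
D: L (sole option F(W) is W)
From J, the L positions reachable in one move are: A, G. Any move reaching one of these is winning.

Move to A.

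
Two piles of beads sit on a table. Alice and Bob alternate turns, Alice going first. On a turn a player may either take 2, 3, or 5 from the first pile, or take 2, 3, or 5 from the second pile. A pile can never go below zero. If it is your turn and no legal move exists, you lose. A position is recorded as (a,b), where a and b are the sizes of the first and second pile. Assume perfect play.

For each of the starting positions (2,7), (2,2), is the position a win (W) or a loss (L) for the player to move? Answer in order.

Compute win/loss labels from the base case upward. A position with no move is L. Any other position is W if it can reach an L in one move, else L.
No move ever increases a pile, so every position that can arise here has a ≤ 2 and b ≤ 7; it is enough to label the cells with 0 ≤ a ≤ 2 and 0 ≤ b ≤ 7.
Every move lowers a or b (never raises either), so fill the grid row by row in increasing a, and left to right within a row: each cell's successors are then already labelled.
      b=0  b=1  b=2  b=3  b=4  b=5  b=6  b=7
a=0:    L    L    W    W    W    W    W    L
a=1:    L    L    W    W    W    W    W    L
a=2:    W    W    L    L    W    W    W    W
Cells with no legal move (terminal, hence L): (0,0), (0,1), (1,0), (1,1).
The remaining L cells, each justified by listing all of its moves:
(0,7): moves to (0,5)(W), (0,4)(W), (0,2)(W); every one is W ⇒ L
(1,7): moves to (1,5)(W), (1,4)(W), (1,2)(W); every one is W ⇒ L
(2,2): moves to (0,2)(W), (2,0)(W); every one is W ⇒ L
(2,3): moves to (0,3)(W), (2,1)(W), (2,0)(W); every one is W ⇒ L
Every other cell has at least one move into one of the L cells above, so it is W.
(2,7): the move to (0,7) reaches an L cell, so W
(2,2): one of the L cells justified above, so L

(2,7): W, (2,2): L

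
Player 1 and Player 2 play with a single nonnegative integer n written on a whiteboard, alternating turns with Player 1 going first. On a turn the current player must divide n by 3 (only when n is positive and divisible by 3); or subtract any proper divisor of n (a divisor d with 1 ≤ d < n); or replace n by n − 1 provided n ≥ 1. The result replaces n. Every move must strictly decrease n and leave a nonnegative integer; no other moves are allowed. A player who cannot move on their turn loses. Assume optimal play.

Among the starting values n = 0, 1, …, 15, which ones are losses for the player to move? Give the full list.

0, 2, 5, 7, 9, 11, 13

Classify positions by backward induction: terminal positions (no move available) are L. From any other position, the mover wins iff some move reaches an L.
n=0: no move → L
n=1: W (go to 0, an L position)
n=2: L (sole option 1(W) is W)
n=3: W (go to 2, an L position)
n=4: W (go to 2, an L position)
n=5: L (sole option 4(W) is W)
n=6: W (go to 2, an L position)
n=7: L (sole option 6(W) is W)
n=8: W (go to 7, an L position)
n=9: L (options 3(W), 6(W), 8(W) are all W)
n=10: W (go to 5, an L position)
n=11: L (sole option 10(W) is W)
n=12: W (go to 9, an L position)
n=13: L (sole option 12(W) is W)
n=14: W (go to 7, an L position)
n=15: W (go to 5, an L position)
The losing starting values of n are exactly the entries labelled L in this table (7 of them).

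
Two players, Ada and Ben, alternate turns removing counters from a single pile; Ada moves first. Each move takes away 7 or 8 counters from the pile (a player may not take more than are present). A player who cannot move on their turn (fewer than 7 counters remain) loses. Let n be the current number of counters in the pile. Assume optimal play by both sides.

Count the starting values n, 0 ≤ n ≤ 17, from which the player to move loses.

Label each position W (a win for the player to move) or L (a loss). A position with no legal move is L; any other position is W exactly when some move reaches an L, and L when every move reaches a W.
n=0: no move → L
n=1: no move → L
n=2: no move → L
n=3: no move → L
n=4: no move → L
n=5: no move → L
n=6: no move → L
n=7: →0(L), so W
n=8: →1(L), so W
n=9: →2(L), so W
n=10: →3(L), so W
n=11: →4(L), so W
n=12: →5(L), so W
n=13: →6(L), so W
n=14: →6(L), so W
n=15: →8(W), 7(W) — all W, so L
n=16: →9(W), 8(W) — all W, so L
n=17: →10(W), 9(W) — all W, so L
L entries with 0 ≤ n ≤ 17: n = 0, 1, 2, 3, 4, 5, 6, 15, 16, 17; that makes 10.

10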